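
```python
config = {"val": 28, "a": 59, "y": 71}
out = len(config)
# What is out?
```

Trace (tracking out):
config = {'val': 28, 'a': 59, 'y': 71}  # -> config = {'val': 28, 'a': 59, 'y': 71}
out = len(config)  # -> out = 3

Answer: 3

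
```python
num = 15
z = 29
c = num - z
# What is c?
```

Answer: -14

Derivation:
Trace (tracking c):
num = 15  # -> num = 15
z = 29  # -> z = 29
c = num - z  # -> c = -14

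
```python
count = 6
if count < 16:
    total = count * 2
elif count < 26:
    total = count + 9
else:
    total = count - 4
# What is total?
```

Trace (tracking total):
count = 6  # -> count = 6
if count < 16:  # condition is True
    total = count * 2  # -> total = 12

Answer: 12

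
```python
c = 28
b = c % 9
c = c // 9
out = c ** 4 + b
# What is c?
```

Answer: 3

Derivation:
Trace (tracking c):
c = 28  # -> c = 28
b = c % 9  # -> b = 1
c = c // 9  # -> c = 3
out = c ** 4 + b  # -> out = 82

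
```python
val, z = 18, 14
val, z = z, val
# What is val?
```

Answer: 14

Derivation:
Trace (tracking val):
val, z = (18, 14)  # -> val = 18, z = 14
val, z = (z, val)  # -> val = 14, z = 18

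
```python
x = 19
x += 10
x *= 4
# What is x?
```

Answer: 116

Derivation:
Trace (tracking x):
x = 19  # -> x = 19
x += 10  # -> x = 29
x *= 4  # -> x = 116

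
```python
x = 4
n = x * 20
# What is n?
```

Answer: 80

Derivation:
Trace (tracking n):
x = 4  # -> x = 4
n = x * 20  # -> n = 80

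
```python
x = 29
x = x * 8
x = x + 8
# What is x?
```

Trace (tracking x):
x = 29  # -> x = 29
x = x * 8  # -> x = 232
x = x + 8  # -> x = 240

Answer: 240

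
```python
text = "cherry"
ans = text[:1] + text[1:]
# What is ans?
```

Trace (tracking ans):
text = 'cherry'  # -> text = 'cherry'
ans = text[:1] + text[1:]  # -> ans = 'cherry'

Answer: 'cherry'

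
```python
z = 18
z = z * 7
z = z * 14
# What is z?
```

Trace (tracking z):
z = 18  # -> z = 18
z = z * 7  # -> z = 126
z = z * 14  # -> z = 1764

Answer: 1764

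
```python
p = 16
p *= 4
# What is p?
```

Trace (tracking p):
p = 16  # -> p = 16
p *= 4  # -> p = 64

Answer: 64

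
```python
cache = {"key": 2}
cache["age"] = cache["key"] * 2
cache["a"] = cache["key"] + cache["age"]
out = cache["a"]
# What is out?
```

Trace (tracking out):
cache = {'key': 2}  # -> cache = {'key': 2}
cache['age'] = cache['key'] * 2  # -> cache = {'key': 2, 'age': 4}
cache['a'] = cache['key'] + cache['age']  # -> cache = {'key': 2, 'age': 4, 'a': 6}
out = cache['a']  # -> out = 6

Answer: 6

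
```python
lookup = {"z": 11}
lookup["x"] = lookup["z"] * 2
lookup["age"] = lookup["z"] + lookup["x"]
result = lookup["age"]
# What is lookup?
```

Trace (tracking lookup):
lookup = {'z': 11}  # -> lookup = {'z': 11}
lookup['x'] = lookup['z'] * 2  # -> lookup = {'z': 11, 'x': 22}
lookup['age'] = lookup['z'] + lookup['x']  # -> lookup = {'z': 11, 'x': 22, 'age': 33}
result = lookup['age']  # -> result = 33

Answer: {'z': 11, 'x': 22, 'age': 33}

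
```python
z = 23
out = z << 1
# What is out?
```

Answer: 46

Derivation:
Trace (tracking out):
z = 23  # -> z = 23
out = z << 1  # -> out = 46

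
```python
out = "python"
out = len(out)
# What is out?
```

Trace (tracking out):
out = 'python'  # -> out = 'python'
out = len(out)  # -> out = 6

Answer: 6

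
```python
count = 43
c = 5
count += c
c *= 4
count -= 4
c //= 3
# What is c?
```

Trace (tracking c):
count = 43  # -> count = 43
c = 5  # -> c = 5
count += c  # -> count = 48
c *= 4  # -> c = 20
count -= 4  # -> count = 44
c //= 3  # -> c = 6

Answer: 6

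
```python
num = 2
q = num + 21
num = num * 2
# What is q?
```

Trace (tracking q):
num = 2  # -> num = 2
q = num + 21  # -> q = 23
num = num * 2  # -> num = 4

Answer: 23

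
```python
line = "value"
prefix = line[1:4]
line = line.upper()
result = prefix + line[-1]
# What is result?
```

Answer: 'aluE'

Derivation:
Trace (tracking result):
line = 'value'  # -> line = 'value'
prefix = line[1:4]  # -> prefix = 'alu'
line = line.upper()  # -> line = 'VALUE'
result = prefix + line[-1]  # -> result = 'aluE'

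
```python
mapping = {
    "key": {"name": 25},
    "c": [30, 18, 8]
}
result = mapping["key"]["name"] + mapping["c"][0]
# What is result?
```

Answer: 55

Derivation:
Trace (tracking result):
mapping = {'key': {'name': 25}, 'c': [30, 18, 8]}  # -> mapping = {'key': {'name': 25}, 'c': [30, 18, 8]}
result = mapping['key']['name'] + mapping['c'][0]  # -> result = 55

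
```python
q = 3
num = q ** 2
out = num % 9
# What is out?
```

Answer: 0

Derivation:
Trace (tracking out):
q = 3  # -> q = 3
num = q ** 2  # -> num = 9
out = num % 9  # -> out = 0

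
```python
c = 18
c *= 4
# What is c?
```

Trace (tracking c):
c = 18  # -> c = 18
c *= 4  # -> c = 72

Answer: 72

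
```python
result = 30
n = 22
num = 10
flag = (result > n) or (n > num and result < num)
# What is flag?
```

Answer: True

Derivation:
Trace (tracking flag):
result = 30  # -> result = 30
n = 22  # -> n = 22
num = 10  # -> num = 10
flag = result > n or (n > num and result < num)  # -> flag = True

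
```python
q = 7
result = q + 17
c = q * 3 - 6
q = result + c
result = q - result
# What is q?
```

Answer: 39

Derivation:
Trace (tracking q):
q = 7  # -> q = 7
result = q + 17  # -> result = 24
c = q * 3 - 6  # -> c = 15
q = result + c  # -> q = 39
result = q - result  # -> result = 15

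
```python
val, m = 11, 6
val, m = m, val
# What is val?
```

Trace (tracking val):
val, m = (11, 6)  # -> val = 11, m = 6
val, m = (m, val)  # -> val = 6, m = 11

Answer: 6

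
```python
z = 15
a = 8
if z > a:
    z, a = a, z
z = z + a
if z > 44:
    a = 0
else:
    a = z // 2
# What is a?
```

Answer: 11

Derivation:
Trace (tracking a):
z = 15  # -> z = 15
a = 8  # -> a = 8
if z > a:  # condition is True
    z, a = (a, z)  # -> z = 8, a = 15
z = z + a  # -> z = 23
if z > 44:  # condition is False
else:
    a = z // 2  # -> a = 11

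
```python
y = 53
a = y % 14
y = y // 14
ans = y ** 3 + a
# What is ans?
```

Trace (tracking ans):
y = 53  # -> y = 53
a = y % 14  # -> a = 11
y = y // 14  # -> y = 3
ans = y ** 3 + a  # -> ans = 38

Answer: 38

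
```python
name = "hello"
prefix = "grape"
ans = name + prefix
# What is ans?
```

Answer: 'hellogrape'

Derivation:
Trace (tracking ans):
name = 'hello'  # -> name = 'hello'
prefix = 'grape'  # -> prefix = 'grape'
ans = name + prefix  # -> ans = 'hellogrape'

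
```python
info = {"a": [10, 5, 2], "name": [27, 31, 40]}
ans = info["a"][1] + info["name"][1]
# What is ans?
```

Answer: 36

Derivation:
Trace (tracking ans):
info = {'a': [10, 5, 2], 'name': [27, 31, 40]}  # -> info = {'a': [10, 5, 2], 'name': [27, 31, 40]}
ans = info['a'][1] + info['name'][1]  # -> ans = 36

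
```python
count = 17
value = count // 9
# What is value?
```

Trace (tracking value):
count = 17  # -> count = 17
value = count // 9  # -> value = 1

Answer: 1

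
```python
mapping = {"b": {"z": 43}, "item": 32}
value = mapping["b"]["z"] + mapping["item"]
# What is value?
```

Trace (tracking value):
mapping = {'b': {'z': 43}, 'item': 32}  # -> mapping = {'b': {'z': 43}, 'item': 32}
value = mapping['b']['z'] + mapping['item']  # -> value = 75

Answer: 75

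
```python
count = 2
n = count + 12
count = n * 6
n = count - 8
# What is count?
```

Trace (tracking count):
count = 2  # -> count = 2
n = count + 12  # -> n = 14
count = n * 6  # -> count = 84
n = count - 8  # -> n = 76

Answer: 84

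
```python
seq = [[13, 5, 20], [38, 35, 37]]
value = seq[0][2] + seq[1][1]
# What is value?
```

Trace (tracking value):
seq = [[13, 5, 20], [38, 35, 37]]  # -> seq = [[13, 5, 20], [38, 35, 37]]
value = seq[0][2] + seq[1][1]  # -> value = 55

Answer: 55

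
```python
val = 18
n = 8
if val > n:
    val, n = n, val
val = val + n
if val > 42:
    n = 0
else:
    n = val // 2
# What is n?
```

Answer: 13

Derivation:
Trace (tracking n):
val = 18  # -> val = 18
n = 8  # -> n = 8
if val > n:  # condition is True
    val, n = (n, val)  # -> val = 8, n = 18
val = val + n  # -> val = 26
if val > 42:  # condition is False
else:
    n = val // 2  # -> n = 13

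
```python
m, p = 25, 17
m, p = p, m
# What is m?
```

Trace (tracking m):
m, p = (25, 17)  # -> m = 25, p = 17
m, p = (p, m)  # -> m = 17, p = 25

Answer: 17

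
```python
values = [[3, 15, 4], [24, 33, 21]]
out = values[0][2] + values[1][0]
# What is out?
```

Trace (tracking out):
values = [[3, 15, 4], [24, 33, 21]]  # -> values = [[3, 15, 4], [24, 33, 21]]
out = values[0][2] + values[1][0]  # -> out = 28

Answer: 28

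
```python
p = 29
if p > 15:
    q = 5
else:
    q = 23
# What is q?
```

Answer: 5

Derivation:
Trace (tracking q):
p = 29  # -> p = 29
if p > 15:  # condition is True
    q = 5  # -> q = 5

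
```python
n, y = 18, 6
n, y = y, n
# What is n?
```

Trace (tracking n):
n, y = (18, 6)  # -> n = 18, y = 6
n, y = (y, n)  # -> n = 6, y = 18

Answer: 6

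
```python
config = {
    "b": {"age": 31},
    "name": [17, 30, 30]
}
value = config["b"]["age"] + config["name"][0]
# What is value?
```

Trace (tracking value):
config = {'b': {'age': 31}, 'name': [17, 30, 30]}  # -> config = {'b': {'age': 31}, 'name': [17, 30, 30]}
value = config['b']['age'] + config['name'][0]  # -> value = 48

Answer: 48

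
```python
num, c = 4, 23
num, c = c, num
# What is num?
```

Trace (tracking num):
num, c = (4, 23)  # -> num = 4, c = 23
num, c = (c, num)  # -> num = 23, c = 4

Answer: 23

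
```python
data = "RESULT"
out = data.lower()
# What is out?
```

Trace (tracking out):
data = 'RESULT'  # -> data = 'RESULT'
out = data.lower()  # -> out = 'result'

Answer: 'result'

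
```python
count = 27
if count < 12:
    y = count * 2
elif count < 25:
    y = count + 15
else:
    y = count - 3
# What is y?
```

Trace (tracking y):
count = 27  # -> count = 27
if count < 12:  # condition is False
elif count < 25:  # condition is False
else:
    y = count - 3  # -> y = 24

Answer: 24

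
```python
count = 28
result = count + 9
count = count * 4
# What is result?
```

Answer: 37

Derivation:
Trace (tracking result):
count = 28  # -> count = 28
result = count + 9  # -> result = 37
count = count * 4  # -> count = 112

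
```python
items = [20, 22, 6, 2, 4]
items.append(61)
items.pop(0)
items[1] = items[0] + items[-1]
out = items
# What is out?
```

Answer: [22, 83, 2, 4, 61]

Derivation:
Trace (tracking out):
items = [20, 22, 6, 2, 4]  # -> items = [20, 22, 6, 2, 4]
items.append(61)  # -> items = [20, 22, 6, 2, 4, 61]
items.pop(0)  # -> items = [22, 6, 2, 4, 61]
items[1] = items[0] + items[-1]  # -> items = [22, 83, 2, 4, 61]
out = items  # -> out = [22, 83, 2, 4, 61]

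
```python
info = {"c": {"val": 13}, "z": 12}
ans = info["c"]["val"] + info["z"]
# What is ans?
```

Answer: 25

Derivation:
Trace (tracking ans):
info = {'c': {'val': 13}, 'z': 12}  # -> info = {'c': {'val': 13}, 'z': 12}
ans = info['c']['val'] + info['z']  # -> ans = 25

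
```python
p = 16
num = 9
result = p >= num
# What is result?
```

Trace (tracking result):
p = 16  # -> p = 16
num = 9  # -> num = 9
result = p >= num  # -> result = True

Answer: True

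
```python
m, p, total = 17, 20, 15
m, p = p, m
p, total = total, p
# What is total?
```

Answer: 17

Derivation:
Trace (tracking total):
m, p, total = (17, 20, 15)  # -> m = 17, p = 20, total = 15
m, p = (p, m)  # -> m = 20, p = 17
p, total = (total, p)  # -> p = 15, total = 17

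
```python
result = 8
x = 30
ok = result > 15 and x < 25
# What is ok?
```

Trace (tracking ok):
result = 8  # -> result = 8
x = 30  # -> x = 30
ok = result > 15 and x < 25  # -> ok = False

Answer: False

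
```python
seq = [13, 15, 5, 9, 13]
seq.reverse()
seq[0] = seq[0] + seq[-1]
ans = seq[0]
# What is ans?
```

Trace (tracking ans):
seq = [13, 15, 5, 9, 13]  # -> seq = [13, 15, 5, 9, 13]
seq.reverse()  # -> seq = [13, 9, 5, 15, 13]
seq[0] = seq[0] + seq[-1]  # -> seq = [26, 9, 5, 15, 13]
ans = seq[0]  # -> ans = 26

Answer: 26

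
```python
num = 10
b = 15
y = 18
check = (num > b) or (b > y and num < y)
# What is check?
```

Trace (tracking check):
num = 10  # -> num = 10
b = 15  # -> b = 15
y = 18  # -> y = 18
check = num > b or (b > y and num < y)  # -> check = False

Answer: False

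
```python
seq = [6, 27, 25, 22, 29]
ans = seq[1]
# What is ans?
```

Trace (tracking ans):
seq = [6, 27, 25, 22, 29]  # -> seq = [6, 27, 25, 22, 29]
ans = seq[1]  # -> ans = 27

Answer: 27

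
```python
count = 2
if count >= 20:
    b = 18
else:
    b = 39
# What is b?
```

Answer: 39

Derivation:
Trace (tracking b):
count = 2  # -> count = 2
if count >= 20:  # condition is False
else:
    b = 39  # -> b = 39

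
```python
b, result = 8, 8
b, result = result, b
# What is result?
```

Trace (tracking result):
b, result = (8, 8)  # -> b = 8, result = 8
b, result = (result, b)  # -> b = 8, result = 8

Answer: 8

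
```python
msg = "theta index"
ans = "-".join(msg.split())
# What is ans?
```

Answer: 'theta-index'

Derivation:
Trace (tracking ans):
msg = 'theta index'  # -> msg = 'theta index'
ans = '-'.join(msg.split())  # -> ans = 'theta-index'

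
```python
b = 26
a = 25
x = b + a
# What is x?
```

Answer: 51

Derivation:
Trace (tracking x):
b = 26  # -> b = 26
a = 25  # -> a = 25
x = b + a  # -> x = 51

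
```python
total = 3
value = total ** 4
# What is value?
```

Trace (tracking value):
total = 3  # -> total = 3
value = total ** 4  # -> value = 81

Answer: 81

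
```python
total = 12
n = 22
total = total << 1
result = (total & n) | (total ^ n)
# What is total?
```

Trace (tracking total):
total = 12  # -> total = 12
n = 22  # -> n = 22
total = total << 1  # -> total = 24
result = total & n | total ^ n  # -> result = 30

Answer: 24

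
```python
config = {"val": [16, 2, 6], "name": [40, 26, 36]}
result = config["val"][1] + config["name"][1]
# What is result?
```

Trace (tracking result):
config = {'val': [16, 2, 6], 'name': [40, 26, 36]}  # -> config = {'val': [16, 2, 6], 'name': [40, 26, 36]}
result = config['val'][1] + config['name'][1]  # -> result = 28

Answer: 28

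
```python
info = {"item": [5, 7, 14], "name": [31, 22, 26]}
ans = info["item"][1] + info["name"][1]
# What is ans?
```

Trace (tracking ans):
info = {'item': [5, 7, 14], 'name': [31, 22, 26]}  # -> info = {'item': [5, 7, 14], 'name': [31, 22, 26]}
ans = info['item'][1] + info['name'][1]  # -> ans = 29

Answer: 29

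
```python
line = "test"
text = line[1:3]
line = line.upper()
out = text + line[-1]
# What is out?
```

Answer: 'esT'

Derivation:
Trace (tracking out):
line = 'test'  # -> line = 'test'
text = line[1:3]  # -> text = 'es'
line = line.upper()  # -> line = 'TEST'
out = text + line[-1]  # -> out = 'esT'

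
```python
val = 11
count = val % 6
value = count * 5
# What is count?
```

Trace (tracking count):
val = 11  # -> val = 11
count = val % 6  # -> count = 5
value = count * 5  # -> value = 25

Answer: 5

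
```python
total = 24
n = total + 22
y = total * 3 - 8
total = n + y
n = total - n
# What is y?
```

Answer: 64

Derivation:
Trace (tracking y):
total = 24  # -> total = 24
n = total + 22  # -> n = 46
y = total * 3 - 8  # -> y = 64
total = n + y  # -> total = 110
n = total - n  # -> n = 64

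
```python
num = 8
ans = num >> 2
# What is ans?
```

Answer: 2

Derivation:
Trace (tracking ans):
num = 8  # -> num = 8
ans = num >> 2  # -> ans = 2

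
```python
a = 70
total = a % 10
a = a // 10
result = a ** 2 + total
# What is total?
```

Trace (tracking total):
a = 70  # -> a = 70
total = a % 10  # -> total = 0
a = a // 10  # -> a = 7
result = a ** 2 + total  # -> result = 49

Answer: 0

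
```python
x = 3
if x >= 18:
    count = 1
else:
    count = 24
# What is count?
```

Trace (tracking count):
x = 3  # -> x = 3
if x >= 18:  # condition is False
else:
    count = 24  # -> count = 24

Answer: 24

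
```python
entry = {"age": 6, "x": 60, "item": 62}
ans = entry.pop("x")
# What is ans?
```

Answer: 60

Derivation:
Trace (tracking ans):
entry = {'age': 6, 'x': 60, 'item': 62}  # -> entry = {'age': 6, 'x': 60, 'item': 62}
ans = entry.pop('x')  # -> ans = 60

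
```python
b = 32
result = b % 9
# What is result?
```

Trace (tracking result):
b = 32  # -> b = 32
result = b % 9  # -> result = 5

Answer: 5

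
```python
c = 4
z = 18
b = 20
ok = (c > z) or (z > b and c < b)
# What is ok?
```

Trace (tracking ok):
c = 4  # -> c = 4
z = 18  # -> z = 18
b = 20  # -> b = 20
ok = c > z or (z > b and c < b)  # -> ok = False

Answer: False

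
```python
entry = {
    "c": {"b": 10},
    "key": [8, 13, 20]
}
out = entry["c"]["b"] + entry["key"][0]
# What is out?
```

Trace (tracking out):
entry = {'c': {'b': 10}, 'key': [8, 13, 20]}  # -> entry = {'c': {'b': 10}, 'key': [8, 13, 20]}
out = entry['c']['b'] + entry['key'][0]  # -> out = 18

Answer: 18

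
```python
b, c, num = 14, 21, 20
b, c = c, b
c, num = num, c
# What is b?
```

Answer: 21

Derivation:
Trace (tracking b):
b, c, num = (14, 21, 20)  # -> b = 14, c = 21, num = 20
b, c = (c, b)  # -> b = 21, c = 14
c, num = (num, c)  # -> c = 20, num = 14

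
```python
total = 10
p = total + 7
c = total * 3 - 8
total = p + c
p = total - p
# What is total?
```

Trace (tracking total):
total = 10  # -> total = 10
p = total + 7  # -> p = 17
c = total * 3 - 8  # -> c = 22
total = p + c  # -> total = 39
p = total - p  # -> p = 22

Answer: 39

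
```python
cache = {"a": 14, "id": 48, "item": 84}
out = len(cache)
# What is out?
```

Answer: 3

Derivation:
Trace (tracking out):
cache = {'a': 14, 'id': 48, 'item': 84}  # -> cache = {'a': 14, 'id': 48, 'item': 84}
out = len(cache)  # -> out = 3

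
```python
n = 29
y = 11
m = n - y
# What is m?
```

Answer: 18

Derivation:
Trace (tracking m):
n = 29  # -> n = 29
y = 11  # -> y = 11
m = n - y  # -> m = 18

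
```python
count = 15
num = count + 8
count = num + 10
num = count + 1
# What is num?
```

Trace (tracking num):
count = 15  # -> count = 15
num = count + 8  # -> num = 23
count = num + 10  # -> count = 33
num = count + 1  # -> num = 34

Answer: 34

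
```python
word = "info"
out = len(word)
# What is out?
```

Answer: 4

Derivation:
Trace (tracking out):
word = 'info'  # -> word = 'info'
out = len(word)  # -> out = 4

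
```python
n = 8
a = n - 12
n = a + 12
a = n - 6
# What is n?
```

Trace (tracking n):
n = 8  # -> n = 8
a = n - 12  # -> a = -4
n = a + 12  # -> n = 8
a = n - 6  # -> a = 2

Answer: 8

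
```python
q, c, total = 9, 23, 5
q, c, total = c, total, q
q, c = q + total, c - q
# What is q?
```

Trace (tracking q):
q, c, total = (9, 23, 5)  # -> q = 9, c = 23, total = 5
q, c, total = (c, total, q)  # -> q = 23, c = 5, total = 9
q, c = (q + total, c - q)  # -> q = 32, c = -18

Answer: 32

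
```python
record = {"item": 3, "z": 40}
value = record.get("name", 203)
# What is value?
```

Answer: 203

Derivation:
Trace (tracking value):
record = {'item': 3, 'z': 40}  # -> record = {'item': 3, 'z': 40}
value = record.get('name', 203)  # -> value = 203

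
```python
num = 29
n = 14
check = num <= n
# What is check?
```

Trace (tracking check):
num = 29  # -> num = 29
n = 14  # -> n = 14
check = num <= n  # -> check = False

Answer: False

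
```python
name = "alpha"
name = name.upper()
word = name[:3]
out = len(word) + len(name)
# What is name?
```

Answer: 'ALPHA'

Derivation:
Trace (tracking name):
name = 'alpha'  # -> name = 'alpha'
name = name.upper()  # -> name = 'ALPHA'
word = name[:3]  # -> word = 'ALP'
out = len(word) + len(name)  # -> out = 8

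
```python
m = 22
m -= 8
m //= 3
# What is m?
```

Answer: 4

Derivation:
Trace (tracking m):
m = 22  # -> m = 22
m -= 8  # -> m = 14
m //= 3  # -> m = 4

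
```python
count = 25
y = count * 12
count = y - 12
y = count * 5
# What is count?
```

Answer: 288

Derivation:
Trace (tracking count):
count = 25  # -> count = 25
y = count * 12  # -> y = 300
count = y - 12  # -> count = 288
y = count * 5  # -> y = 1440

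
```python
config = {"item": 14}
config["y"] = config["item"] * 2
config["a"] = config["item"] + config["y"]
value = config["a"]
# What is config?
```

Trace (tracking config):
config = {'item': 14}  # -> config = {'item': 14}
config['y'] = config['item'] * 2  # -> config = {'item': 14, 'y': 28}
config['a'] = config['item'] + config['y']  # -> config = {'item': 14, 'y': 28, 'a': 42}
value = config['a']  # -> value = 42

Answer: {'item': 14, 'y': 28, 'a': 42}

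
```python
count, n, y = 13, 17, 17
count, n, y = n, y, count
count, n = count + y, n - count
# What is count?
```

Trace (tracking count):
count, n, y = (13, 17, 17)  # -> count = 13, n = 17, y = 17
count, n, y = (n, y, count)  # -> count = 17, n = 17, y = 13
count, n = (count + y, n - count)  # -> count = 30, n = 0

Answer: 30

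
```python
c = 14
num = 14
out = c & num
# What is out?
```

Trace (tracking out):
c = 14  # -> c = 14
num = 14  # -> num = 14
out = c & num  # -> out = 14

Answer: 14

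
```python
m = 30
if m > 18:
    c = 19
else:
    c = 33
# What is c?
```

Answer: 19

Derivation:
Trace (tracking c):
m = 30  # -> m = 30
if m > 18:  # condition is True
    c = 19  # -> c = 19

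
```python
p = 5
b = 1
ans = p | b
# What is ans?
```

Trace (tracking ans):
p = 5  # -> p = 5
b = 1  # -> b = 1
ans = p | b  # -> ans = 5

Answer: 5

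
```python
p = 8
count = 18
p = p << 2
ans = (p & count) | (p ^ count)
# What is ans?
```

Trace (tracking ans):
p = 8  # -> p = 8
count = 18  # -> count = 18
p = p << 2  # -> p = 32
ans = p & count | p ^ count  # -> ans = 50

Answer: 50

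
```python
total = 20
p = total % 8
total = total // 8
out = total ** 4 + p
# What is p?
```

Answer: 4

Derivation:
Trace (tracking p):
total = 20  # -> total = 20
p = total % 8  # -> p = 4
total = total // 8  # -> total = 2
out = total ** 4 + p  # -> out = 20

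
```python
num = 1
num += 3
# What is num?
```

Trace (tracking num):
num = 1  # -> num = 1
num += 3  # -> num = 4

Answer: 4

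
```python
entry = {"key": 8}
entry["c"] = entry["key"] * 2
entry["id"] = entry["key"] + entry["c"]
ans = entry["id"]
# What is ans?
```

Answer: 24

Derivation:
Trace (tracking ans):
entry = {'key': 8}  # -> entry = {'key': 8}
entry['c'] = entry['key'] * 2  # -> entry = {'key': 8, 'c': 16}
entry['id'] = entry['key'] + entry['c']  # -> entry = {'key': 8, 'c': 16, 'id': 24}
ans = entry['id']  # -> ans = 24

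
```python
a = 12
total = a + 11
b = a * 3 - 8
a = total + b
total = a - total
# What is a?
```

Answer: 51

Derivation:
Trace (tracking a):
a = 12  # -> a = 12
total = a + 11  # -> total = 23
b = a * 3 - 8  # -> b = 28
a = total + b  # -> a = 51
total = a - total  # -> total = 28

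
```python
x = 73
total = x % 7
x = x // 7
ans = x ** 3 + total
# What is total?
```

Answer: 3

Derivation:
Trace (tracking total):
x = 73  # -> x = 73
total = x % 7  # -> total = 3
x = x // 7  # -> x = 10
ans = x ** 3 + total  # -> ans = 1003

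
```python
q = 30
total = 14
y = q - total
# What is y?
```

Trace (tracking y):
q = 30  # -> q = 30
total = 14  # -> total = 14
y = q - total  # -> y = 16

Answer: 16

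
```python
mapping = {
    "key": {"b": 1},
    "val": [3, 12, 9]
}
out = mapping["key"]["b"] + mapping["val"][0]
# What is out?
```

Answer: 4

Derivation:
Trace (tracking out):
mapping = {'key': {'b': 1}, 'val': [3, 12, 9]}  # -> mapping = {'key': {'b': 1}, 'val': [3, 12, 9]}
out = mapping['key']['b'] + mapping['val'][0]  # -> out = 4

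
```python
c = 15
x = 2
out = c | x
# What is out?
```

Answer: 15

Derivation:
Trace (tracking out):
c = 15  # -> c = 15
x = 2  # -> x = 2
out = c | x  # -> out = 15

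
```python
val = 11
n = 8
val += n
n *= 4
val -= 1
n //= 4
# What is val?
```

Answer: 18

Derivation:
Trace (tracking val):
val = 11  # -> val = 11
n = 8  # -> n = 8
val += n  # -> val = 19
n *= 4  # -> n = 32
val -= 1  # -> val = 18
n //= 4  # -> n = 8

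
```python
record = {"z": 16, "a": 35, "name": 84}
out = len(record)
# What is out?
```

Answer: 3

Derivation:
Trace (tracking out):
record = {'z': 16, 'a': 35, 'name': 84}  # -> record = {'z': 16, 'a': 35, 'name': 84}
out = len(record)  # -> out = 3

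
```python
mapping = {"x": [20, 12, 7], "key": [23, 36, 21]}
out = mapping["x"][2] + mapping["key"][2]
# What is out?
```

Answer: 28

Derivation:
Trace (tracking out):
mapping = {'x': [20, 12, 7], 'key': [23, 36, 21]}  # -> mapping = {'x': [20, 12, 7], 'key': [23, 36, 21]}
out = mapping['x'][2] + mapping['key'][2]  # -> out = 28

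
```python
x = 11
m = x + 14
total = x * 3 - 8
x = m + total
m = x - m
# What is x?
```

Answer: 50

Derivation:
Trace (tracking x):
x = 11  # -> x = 11
m = x + 14  # -> m = 25
total = x * 3 - 8  # -> total = 25
x = m + total  # -> x = 50
m = x - m  # -> m = 25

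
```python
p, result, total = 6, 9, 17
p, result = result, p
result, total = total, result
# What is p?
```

Trace (tracking p):
p, result, total = (6, 9, 17)  # -> p = 6, result = 9, total = 17
p, result = (result, p)  # -> p = 9, result = 6
result, total = (total, result)  # -> result = 17, total = 6

Answer: 9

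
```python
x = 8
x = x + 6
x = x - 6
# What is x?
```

Trace (tracking x):
x = 8  # -> x = 8
x = x + 6  # -> x = 14
x = x - 6  # -> x = 8

Answer: 8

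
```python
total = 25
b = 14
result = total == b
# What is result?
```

Trace (tracking result):
total = 25  # -> total = 25
b = 14  # -> b = 14
result = total == b  # -> result = False

Answer: False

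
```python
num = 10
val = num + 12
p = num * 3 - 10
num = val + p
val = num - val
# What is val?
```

Trace (tracking val):
num = 10  # -> num = 10
val = num + 12  # -> val = 22
p = num * 3 - 10  # -> p = 20
num = val + p  # -> num = 42
val = num - val  # -> val = 20

Answer: 20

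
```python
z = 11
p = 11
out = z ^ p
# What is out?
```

Trace (tracking out):
z = 11  # -> z = 11
p = 11  # -> p = 11
out = z ^ p  # -> out = 0

Answer: 0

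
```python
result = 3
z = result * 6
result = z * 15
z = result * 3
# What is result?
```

Answer: 270

Derivation:
Trace (tracking result):
result = 3  # -> result = 3
z = result * 6  # -> z = 18
result = z * 15  # -> result = 270
z = result * 3  # -> z = 810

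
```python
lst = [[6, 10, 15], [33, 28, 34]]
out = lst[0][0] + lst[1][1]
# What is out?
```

Answer: 34

Derivation:
Trace (tracking out):
lst = [[6, 10, 15], [33, 28, 34]]  # -> lst = [[6, 10, 15], [33, 28, 34]]
out = lst[0][0] + lst[1][1]  # -> out = 34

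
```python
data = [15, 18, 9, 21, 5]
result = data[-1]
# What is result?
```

Answer: 5

Derivation:
Trace (tracking result):
data = [15, 18, 9, 21, 5]  # -> data = [15, 18, 9, 21, 5]
result = data[-1]  # -> result = 5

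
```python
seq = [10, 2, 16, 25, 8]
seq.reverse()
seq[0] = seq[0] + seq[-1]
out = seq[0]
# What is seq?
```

Answer: [18, 25, 16, 2, 10]

Derivation:
Trace (tracking seq):
seq = [10, 2, 16, 25, 8]  # -> seq = [10, 2, 16, 25, 8]
seq.reverse()  # -> seq = [8, 25, 16, 2, 10]
seq[0] = seq[0] + seq[-1]  # -> seq = [18, 25, 16, 2, 10]
out = seq[0]  # -> out = 18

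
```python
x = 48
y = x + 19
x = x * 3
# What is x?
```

Answer: 144

Derivation:
Trace (tracking x):
x = 48  # -> x = 48
y = x + 19  # -> y = 67
x = x * 3  # -> x = 144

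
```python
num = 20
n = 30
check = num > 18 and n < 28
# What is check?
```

Answer: False

Derivation:
Trace (tracking check):
num = 20  # -> num = 20
n = 30  # -> n = 30
check = num > 18 and n < 28  # -> check = False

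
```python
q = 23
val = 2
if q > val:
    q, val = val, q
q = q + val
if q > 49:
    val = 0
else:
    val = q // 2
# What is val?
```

Answer: 12

Derivation:
Trace (tracking val):
q = 23  # -> q = 23
val = 2  # -> val = 2
if q > val:  # condition is True
    q, val = (val, q)  # -> q = 2, val = 23
q = q + val  # -> q = 25
if q > 49:  # condition is False
else:
    val = q // 2  # -> val = 12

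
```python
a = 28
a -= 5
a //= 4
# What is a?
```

Trace (tracking a):
a = 28  # -> a = 28
a -= 5  # -> a = 23
a //= 4  # -> a = 5

Answer: 5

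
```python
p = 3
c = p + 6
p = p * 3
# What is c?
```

Trace (tracking c):
p = 3  # -> p = 3
c = p + 6  # -> c = 9
p = p * 3  # -> p = 9

Answer: 9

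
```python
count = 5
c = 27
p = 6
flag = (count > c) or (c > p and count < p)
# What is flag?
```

Answer: True

Derivation:
Trace (tracking flag):
count = 5  # -> count = 5
c = 27  # -> c = 27
p = 6  # -> p = 6
flag = count > c or (c > p and count < p)  # -> flag = True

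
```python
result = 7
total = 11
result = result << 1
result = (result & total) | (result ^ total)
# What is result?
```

Trace (tracking result):
result = 7  # -> result = 7
total = 11  # -> total = 11
result = result << 1  # -> result = 14
result = result & total | result ^ total  # -> result = 15

Answer: 15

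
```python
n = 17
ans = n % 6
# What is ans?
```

Answer: 5

Derivation:
Trace (tracking ans):
n = 17  # -> n = 17
ans = n % 6  # -> ans = 5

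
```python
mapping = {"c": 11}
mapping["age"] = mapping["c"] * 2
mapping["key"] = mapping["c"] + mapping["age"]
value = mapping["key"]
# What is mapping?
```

Trace (tracking mapping):
mapping = {'c': 11}  # -> mapping = {'c': 11}
mapping['age'] = mapping['c'] * 2  # -> mapping = {'c': 11, 'age': 22}
mapping['key'] = mapping['c'] + mapping['age']  # -> mapping = {'c': 11, 'age': 22, 'key': 33}
value = mapping['key']  # -> value = 33

Answer: {'c': 11, 'age': 22, 'key': 33}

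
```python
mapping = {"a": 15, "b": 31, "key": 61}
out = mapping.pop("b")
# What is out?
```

Trace (tracking out):
mapping = {'a': 15, 'b': 31, 'key': 61}  # -> mapping = {'a': 15, 'b': 31, 'key': 61}
out = mapping.pop('b')  # -> out = 31

Answer: 31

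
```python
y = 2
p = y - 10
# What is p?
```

Trace (tracking p):
y = 2  # -> y = 2
p = y - 10  # -> p = -8

Answer: -8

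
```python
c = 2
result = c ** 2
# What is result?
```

Answer: 4

Derivation:
Trace (tracking result):
c = 2  # -> c = 2
result = c ** 2  # -> result = 4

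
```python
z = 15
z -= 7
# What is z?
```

Trace (tracking z):
z = 15  # -> z = 15
z -= 7  # -> z = 8

Answer: 8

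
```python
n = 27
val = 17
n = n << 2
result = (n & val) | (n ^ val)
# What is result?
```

Answer: 125

Derivation:
Trace (tracking result):
n = 27  # -> n = 27
val = 17  # -> val = 17
n = n << 2  # -> n = 108
result = n & val | n ^ val  # -> result = 125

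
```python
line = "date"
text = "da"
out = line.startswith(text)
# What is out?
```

Answer: True

Derivation:
Trace (tracking out):
line = 'date'  # -> line = 'date'
text = 'da'  # -> text = 'da'
out = line.startswith(text)  # -> out = True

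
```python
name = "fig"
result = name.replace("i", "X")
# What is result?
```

Answer: 'fXg'

Derivation:
Trace (tracking result):
name = 'fig'  # -> name = 'fig'
result = name.replace('i', 'X')  # -> result = 'fXg'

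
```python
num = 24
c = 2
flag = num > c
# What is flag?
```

Answer: True

Derivation:
Trace (tracking flag):
num = 24  # -> num = 24
c = 2  # -> c = 2
flag = num > c  # -> flag = True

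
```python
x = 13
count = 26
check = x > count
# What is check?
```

Answer: False

Derivation:
Trace (tracking check):
x = 13  # -> x = 13
count = 26  # -> count = 26
check = x > count  # -> check = False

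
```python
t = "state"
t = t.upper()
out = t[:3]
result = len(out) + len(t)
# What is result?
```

Trace (tracking result):
t = 'state'  # -> t = 'state'
t = t.upper()  # -> t = 'STATE'
out = t[:3]  # -> out = 'STA'
result = len(out) + len(t)  # -> result = 8

Answer: 8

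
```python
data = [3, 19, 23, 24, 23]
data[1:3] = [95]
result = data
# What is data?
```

Trace (tracking data):
data = [3, 19, 23, 24, 23]  # -> data = [3, 19, 23, 24, 23]
data[1:3] = [95]  # -> data = [3, 95, 24, 23]
result = data  # -> result = [3, 95, 24, 23]

Answer: [3, 95, 24, 23]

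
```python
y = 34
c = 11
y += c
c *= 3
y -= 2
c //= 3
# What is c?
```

Trace (tracking c):
y = 34  # -> y = 34
c = 11  # -> c = 11
y += c  # -> y = 45
c *= 3  # -> c = 33
y -= 2  # -> y = 43
c //= 3  # -> c = 11

Answer: 11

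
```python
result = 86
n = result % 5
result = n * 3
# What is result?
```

Answer: 3

Derivation:
Trace (tracking result):
result = 86  # -> result = 86
n = result % 5  # -> n = 1
result = n * 3  # -> result = 3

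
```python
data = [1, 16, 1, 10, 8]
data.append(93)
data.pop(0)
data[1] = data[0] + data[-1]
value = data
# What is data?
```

Trace (tracking data):
data = [1, 16, 1, 10, 8]  # -> data = [1, 16, 1, 10, 8]
data.append(93)  # -> data = [1, 16, 1, 10, 8, 93]
data.pop(0)  # -> data = [16, 1, 10, 8, 93]
data[1] = data[0] + data[-1]  # -> data = [16, 109, 10, 8, 93]
value = data  # -> value = [16, 109, 10, 8, 93]

Answer: [16, 109, 10, 8, 93]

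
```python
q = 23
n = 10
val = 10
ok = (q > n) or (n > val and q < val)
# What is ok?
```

Trace (tracking ok):
q = 23  # -> q = 23
n = 10  # -> n = 10
val = 10  # -> val = 10
ok = q > n or (n > val and q < val)  # -> ok = True

Answer: True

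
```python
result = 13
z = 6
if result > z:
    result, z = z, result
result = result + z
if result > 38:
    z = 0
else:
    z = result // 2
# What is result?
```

Trace (tracking result):
result = 13  # -> result = 13
z = 6  # -> z = 6
if result > z:  # condition is True
    result, z = (z, result)  # -> result = 6, z = 13
result = result + z  # -> result = 19
if result > 38:  # condition is False
else:
    z = result // 2  # -> z = 9

Answer: 19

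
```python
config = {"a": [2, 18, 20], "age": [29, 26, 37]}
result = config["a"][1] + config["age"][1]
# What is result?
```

Trace (tracking result):
config = {'a': [2, 18, 20], 'age': [29, 26, 37]}  # -> config = {'a': [2, 18, 20], 'age': [29, 26, 37]}
result = config['a'][1] + config['age'][1]  # -> result = 44

Answer: 44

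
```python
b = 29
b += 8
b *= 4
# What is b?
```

Trace (tracking b):
b = 29  # -> b = 29
b += 8  # -> b = 37
b *= 4  # -> b = 148

Answer: 148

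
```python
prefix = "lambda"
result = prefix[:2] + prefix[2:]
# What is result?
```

Answer: 'lambda'

Derivation:
Trace (tracking result):
prefix = 'lambda'  # -> prefix = 'lambda'
result = prefix[:2] + prefix[2:]  # -> result = 'lambda'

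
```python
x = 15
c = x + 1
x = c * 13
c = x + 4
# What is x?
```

Trace (tracking x):
x = 15  # -> x = 15
c = x + 1  # -> c = 16
x = c * 13  # -> x = 208
c = x + 4  # -> c = 212

Answer: 208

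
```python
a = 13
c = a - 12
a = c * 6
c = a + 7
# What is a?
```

Answer: 6

Derivation:
Trace (tracking a):
a = 13  # -> a = 13
c = a - 12  # -> c = 1
a = c * 6  # -> a = 6
c = a + 7  # -> c = 13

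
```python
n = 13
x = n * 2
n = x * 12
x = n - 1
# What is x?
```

Trace (tracking x):
n = 13  # -> n = 13
x = n * 2  # -> x = 26
n = x * 12  # -> n = 312
x = n - 1  # -> x = 311

Answer: 311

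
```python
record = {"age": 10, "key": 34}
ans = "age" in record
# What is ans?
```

Answer: True

Derivation:
Trace (tracking ans):
record = {'age': 10, 'key': 34}  # -> record = {'age': 10, 'key': 34}
ans = 'age' in record  # -> ans = True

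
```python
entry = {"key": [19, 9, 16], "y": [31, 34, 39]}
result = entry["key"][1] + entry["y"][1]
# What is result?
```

Answer: 43

Derivation:
Trace (tracking result):
entry = {'key': [19, 9, 16], 'y': [31, 34, 39]}  # -> entry = {'key': [19, 9, 16], 'y': [31, 34, 39]}
result = entry['key'][1] + entry['y'][1]  # -> result = 43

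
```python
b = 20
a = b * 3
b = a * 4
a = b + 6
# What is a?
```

Trace (tracking a):
b = 20  # -> b = 20
a = b * 3  # -> a = 60
b = a * 4  # -> b = 240
a = b + 6  # -> a = 246

Answer: 246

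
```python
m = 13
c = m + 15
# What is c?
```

Answer: 28

Derivation:
Trace (tracking c):
m = 13  # -> m = 13
c = m + 15  # -> c = 28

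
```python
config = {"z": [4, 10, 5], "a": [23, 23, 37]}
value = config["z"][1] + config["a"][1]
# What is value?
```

Trace (tracking value):
config = {'z': [4, 10, 5], 'a': [23, 23, 37]}  # -> config = {'z': [4, 10, 5], 'a': [23, 23, 37]}
value = config['z'][1] + config['a'][1]  # -> value = 33

Answer: 33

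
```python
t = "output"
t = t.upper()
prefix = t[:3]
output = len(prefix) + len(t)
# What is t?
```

Answer: 'OUTPUT'

Derivation:
Trace (tracking t):
t = 'output'  # -> t = 'output'
t = t.upper()  # -> t = 'OUTPUT'
prefix = t[:3]  # -> prefix = 'OUT'
output = len(prefix) + len(t)  # -> output = 9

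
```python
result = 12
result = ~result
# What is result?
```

Answer: -13

Derivation:
Trace (tracking result):
result = 12  # -> result = 12
result = ~result  # -> result = -13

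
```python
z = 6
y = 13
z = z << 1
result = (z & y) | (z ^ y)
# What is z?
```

Trace (tracking z):
z = 6  # -> z = 6
y = 13  # -> y = 13
z = z << 1  # -> z = 12
result = z & y | z ^ y  # -> result = 13

Answer: 12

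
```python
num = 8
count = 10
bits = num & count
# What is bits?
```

Answer: 8

Derivation:
Trace (tracking bits):
num = 8  # -> num = 8
count = 10  # -> count = 10
bits = num & count  # -> bits = 8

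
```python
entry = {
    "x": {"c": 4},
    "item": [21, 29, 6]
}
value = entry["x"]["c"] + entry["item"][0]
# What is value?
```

Trace (tracking value):
entry = {'x': {'c': 4}, 'item': [21, 29, 6]}  # -> entry = {'x': {'c': 4}, 'item': [21, 29, 6]}
value = entry['x']['c'] + entry['item'][0]  # -> value = 25

Answer: 25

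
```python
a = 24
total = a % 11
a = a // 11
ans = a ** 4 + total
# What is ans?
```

Trace (tracking ans):
a = 24  # -> a = 24
total = a % 11  # -> total = 2
a = a // 11  # -> a = 2
ans = a ** 4 + total  # -> ans = 18

Answer: 18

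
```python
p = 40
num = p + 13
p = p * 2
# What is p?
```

Trace (tracking p):
p = 40  # -> p = 40
num = p + 13  # -> num = 53
p = p * 2  # -> p = 80

Answer: 80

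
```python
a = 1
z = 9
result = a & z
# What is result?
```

Trace (tracking result):
a = 1  # -> a = 1
z = 9  # -> z = 9
result = a & z  # -> result = 1

Answer: 1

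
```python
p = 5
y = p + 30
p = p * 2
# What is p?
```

Answer: 10

Derivation:
Trace (tracking p):
p = 5  # -> p = 5
y = p + 30  # -> y = 35
p = p * 2  # -> p = 10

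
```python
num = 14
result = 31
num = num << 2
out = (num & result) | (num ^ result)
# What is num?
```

Answer: 56

Derivation:
Trace (tracking num):
num = 14  # -> num = 14
result = 31  # -> result = 31
num = num << 2  # -> num = 56
out = num & result | num ^ result  # -> out = 63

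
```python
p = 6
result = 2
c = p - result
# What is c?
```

Answer: 4

Derivation:
Trace (tracking c):
p = 6  # -> p = 6
result = 2  # -> result = 2
c = p - result  # -> c = 4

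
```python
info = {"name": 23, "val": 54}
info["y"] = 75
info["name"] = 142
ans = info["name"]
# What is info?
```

Trace (tracking info):
info = {'name': 23, 'val': 54}  # -> info = {'name': 23, 'val': 54}
info['y'] = 75  # -> info = {'name': 23, 'val': 54, 'y': 75}
info['name'] = 142  # -> info = {'name': 142, 'val': 54, 'y': 75}
ans = info['name']  # -> ans = 142

Answer: {'name': 142, 'val': 54, 'y': 75}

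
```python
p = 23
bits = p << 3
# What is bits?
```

Trace (tracking bits):
p = 23  # -> p = 23
bits = p << 3  # -> bits = 184

Answer: 184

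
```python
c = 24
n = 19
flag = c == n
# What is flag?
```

Trace (tracking flag):
c = 24  # -> c = 24
n = 19  # -> n = 19
flag = c == n  # -> flag = False

Answer: False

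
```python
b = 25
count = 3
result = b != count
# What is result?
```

Answer: True

Derivation:
Trace (tracking result):
b = 25  # -> b = 25
count = 3  # -> count = 3
result = b != count  # -> result = True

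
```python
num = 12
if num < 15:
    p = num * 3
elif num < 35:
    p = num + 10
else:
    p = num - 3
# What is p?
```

Trace (tracking p):
num = 12  # -> num = 12
if num < 15:  # condition is True
    p = num * 3  # -> p = 36

Answer: 36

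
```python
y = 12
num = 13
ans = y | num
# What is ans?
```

Answer: 13

Derivation:
Trace (tracking ans):
y = 12  # -> y = 12
num = 13  # -> num = 13
ans = y | num  # -> ans = 13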